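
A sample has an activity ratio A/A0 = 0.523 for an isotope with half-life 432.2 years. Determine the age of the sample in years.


lambda = ln(2) / t_half = ln(2) / 432.2 = 0.001603765 /yr
t = -ln(A/A0) / lambda
t = -ln(0.523) / 0.001603765
t = 404.16 yr

404.16


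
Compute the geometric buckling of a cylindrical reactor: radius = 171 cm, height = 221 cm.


B^2 = (2.405/R)^2 + (pi/H)^2
B^2 = (2.405/171)^2 + (pi/221)^2
B^2 = 3.9988e-04 /cm^2

3.9988e-04


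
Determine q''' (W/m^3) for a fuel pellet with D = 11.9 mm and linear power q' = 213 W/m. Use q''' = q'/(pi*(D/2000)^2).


r = D / 2 / 1000 = 11.9 / 2 / 1000 = 0.00595 m
q''' = q' / (pi * r^2)
q''' = 213 / (pi * 0.00595^2)
q''' = 1.9151e+06 W/m^3

1.9151e+06


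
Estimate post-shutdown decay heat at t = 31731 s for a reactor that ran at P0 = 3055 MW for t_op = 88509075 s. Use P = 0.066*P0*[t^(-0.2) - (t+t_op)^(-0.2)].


P/P0 = 0.066 * [t^(-0.2) - (t + t_op)^(-0.2)]
P/P0 = 0.066 * [31731^(-0.2) - (31731 + 88509075)^(-0.2)]
P/P0 = 0.066 * [0.1258065 - 0.02573779] = 0.006604535
P = 3055 * 0.006604535 = 20.177 MW

20.177


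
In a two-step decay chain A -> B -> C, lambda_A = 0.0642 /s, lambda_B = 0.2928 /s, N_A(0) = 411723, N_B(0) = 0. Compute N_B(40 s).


N_B(t) = lambda_A * N_A0 / (lambda_B - lambda_A) * [exp(-lambda_A*t) - exp(-lambda_B*t)]
exp(-0.0642*40) = 0.07668877; exp(-0.2928*40) = 8.194888e-06
N_B = 0.0642 * 411723 / (0.2928 - 0.0642) * (0.07668877 - 8.194888e-06)
N_B = 8866.4

8866.4


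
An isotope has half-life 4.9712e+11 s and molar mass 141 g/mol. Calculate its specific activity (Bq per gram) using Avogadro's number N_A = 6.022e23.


lambda = ln(2) / t_half = ln(2) / 4.9712e+11 = 1.394326e-12 /s
SA = lambda * N_A / M
SA = 1.394326e-12 * 6.022e23 / 141
SA = 5.9551e+09 Bq/g

5.9551e+09


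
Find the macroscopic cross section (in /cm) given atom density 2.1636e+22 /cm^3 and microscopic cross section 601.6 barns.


Sigma = N * sigma_barns * 1e-24
Sigma = 2.1636e+22 * 601.6 * 1e-24
Sigma = 13.016 /cm

13.016


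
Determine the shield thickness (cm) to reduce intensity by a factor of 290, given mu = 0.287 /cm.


x = ln(factor) / mu
x = ln(290) / 0.287
x = 19.756 cm

19.756


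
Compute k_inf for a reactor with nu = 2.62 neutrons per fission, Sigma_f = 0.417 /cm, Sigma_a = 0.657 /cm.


k_inf = nu * Sigma_f / Sigma_a
k_inf = 2.62 * 0.417 / 0.657
k_inf = 1.6629

1.6629


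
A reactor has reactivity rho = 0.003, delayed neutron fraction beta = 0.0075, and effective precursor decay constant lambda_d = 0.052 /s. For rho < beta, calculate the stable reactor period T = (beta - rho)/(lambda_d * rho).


T = (beta - rho) / (lambda_d * rho)
T = (0.0075 - 0.003) / (0.052 * 0.003)
T = 28.846 s

28.846


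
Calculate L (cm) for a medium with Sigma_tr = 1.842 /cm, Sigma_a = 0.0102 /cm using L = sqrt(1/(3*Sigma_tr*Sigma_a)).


D = 1 / (3 * Sigma_tr) = 1 / (3 * 1.842) = 0.1809627 cm
L = sqrt(D / Sigma_a)
L = sqrt(0.1809627 / 0.0102)
L = 4.2121 cm

4.2121


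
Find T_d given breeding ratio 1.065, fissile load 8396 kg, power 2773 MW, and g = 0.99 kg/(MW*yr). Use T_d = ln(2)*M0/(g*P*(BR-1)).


Breeding gain G = BR - 1 = 1.065 - 1 = 0.065
Fissile production rate = g * P * G = 0.99 * 2773 * 0.065 = 178.44255 kg/yr
T_d = ln(2) * M0 / (g * P * G)
T_d = ln(2) * 8396 / 178.44255 = 32.614 yr

32.614


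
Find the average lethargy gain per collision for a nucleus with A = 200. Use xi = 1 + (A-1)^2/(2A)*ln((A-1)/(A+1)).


xi = 1 + (A-1)^2/(2A) * ln((A-1)/(A+1))
xi = 1 + (200-1)^2/(2*200) * ln((200-1)/(200 +1))
xi = 0.0099667

0.0099667


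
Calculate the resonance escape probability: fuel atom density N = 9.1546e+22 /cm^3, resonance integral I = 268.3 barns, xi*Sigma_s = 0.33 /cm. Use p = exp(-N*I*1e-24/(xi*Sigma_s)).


p = exp(-N * I * 1e-24 / (xi*Sigma_s))
p = exp(-9.1546e+22 * 268.3 * 1e-24 / 0.33)
p = 4.7381e-33

4.7381e-33


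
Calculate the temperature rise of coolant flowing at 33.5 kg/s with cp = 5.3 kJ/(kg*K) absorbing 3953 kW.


dT = Q / (m_dot * cp)
dT = 3953 / (33.5 * 5.3)
dT = 22.264 C

22.264


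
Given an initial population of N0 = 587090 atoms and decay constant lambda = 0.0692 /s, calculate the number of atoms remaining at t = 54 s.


N = N0 * exp(-lambda * t)
N = 587090 * exp(-0.0692 * 54)
N = 13990

13990


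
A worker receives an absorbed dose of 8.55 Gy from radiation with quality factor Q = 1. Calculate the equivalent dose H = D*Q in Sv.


H = D * Q
H = 8.55 * 1
H = 8.5500 Sv

8.5500


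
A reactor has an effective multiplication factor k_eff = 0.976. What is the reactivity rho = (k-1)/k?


rho = (k_eff - 1) / k_eff
rho = (0.976 - 1) / 0.976
rho = -0.024590

-0.024590


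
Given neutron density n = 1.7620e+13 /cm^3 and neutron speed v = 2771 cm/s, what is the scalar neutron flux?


phi = n * v
phi = 1.7620e+13 * 2771
phi = 4.8825e+16 /cm^2/s

4.8825e+16


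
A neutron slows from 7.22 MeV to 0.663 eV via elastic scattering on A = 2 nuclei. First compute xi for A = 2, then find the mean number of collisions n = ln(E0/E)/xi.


xi = 1 + (A-1)^2/(2A)*ln((A-1)/(A+1)) = 0.7253469 (for A = 2)
n = ln(E0/E) / xi
n = ln(7.22e6 / 0.663) / 0.7253469
n = ln(1.088989e+07) / 0.7253469 = 22.339

22.339


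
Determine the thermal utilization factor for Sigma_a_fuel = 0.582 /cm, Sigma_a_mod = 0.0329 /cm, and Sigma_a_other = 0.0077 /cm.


f = Sigma_a_fuel / (Sigma_a_fuel + Sigma_a_mod + Sigma_a_other)
f = 0.582 / (0.582 + 0.0329 + 0.0077)
f = 0.93479

0.93479


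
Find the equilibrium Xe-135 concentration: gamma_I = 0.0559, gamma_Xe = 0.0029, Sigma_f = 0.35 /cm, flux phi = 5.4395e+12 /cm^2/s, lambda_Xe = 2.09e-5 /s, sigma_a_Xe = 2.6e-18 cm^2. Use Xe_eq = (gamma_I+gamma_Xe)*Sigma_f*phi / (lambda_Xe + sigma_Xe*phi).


Xe_eq = (gamma_I + gamma_Xe) * Sigma_f * phi / (lambda_Xe + sigma_Xe * phi)
Numerator = (0.0559 + 0.0029) * 0.35 * 5.4395e+12 = 1.119449e+11
Denominator = 2.09e-5 + 2.6e-18 * 5.4395e+12 = 3.504270e-05
Xe_eq = 1.119449e+11 / 3.504270e-05 = 3.1945e+15 /cm^3

3.1945e+15


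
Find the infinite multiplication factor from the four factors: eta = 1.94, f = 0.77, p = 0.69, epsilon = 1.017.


k_inf = eta * f * p * epsilon
k_inf = 1.94 * 0.77 * 0.69 * 1.017
k_inf = 1.0482

1.0482


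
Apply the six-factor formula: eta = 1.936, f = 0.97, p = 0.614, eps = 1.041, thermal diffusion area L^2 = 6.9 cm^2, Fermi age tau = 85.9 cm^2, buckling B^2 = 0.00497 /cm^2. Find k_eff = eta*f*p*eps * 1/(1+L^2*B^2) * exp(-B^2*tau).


k_inf = eta*f*p*eps = 1.936*0.97*0.614*1.041 = 1.200318
P_TNL = 1/(1 + L^2*B^2) = 1/(1 + 6.9*0.00497) = 0.9668440
P_FNL = exp(-B^2*tau) = exp(-0.00497*85.9) = 0.6525138
k_eff = k_inf * P_TNL * P_FNL = 1.200318 * 0.9668440 * 0.6525138
k_eff = 0.75726

0.75726


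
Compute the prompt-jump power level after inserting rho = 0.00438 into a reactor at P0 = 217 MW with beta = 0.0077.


P1/P0 = beta / (beta - rho)
P1/P0 = 0.0077 / (0.0077 - 0.00438) = 2.319277
P1 = 217 * 2.319277 = 503.28 MW

503.28


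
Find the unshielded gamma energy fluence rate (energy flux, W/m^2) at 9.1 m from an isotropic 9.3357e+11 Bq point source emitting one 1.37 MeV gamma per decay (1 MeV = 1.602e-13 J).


psi = A * E * 1.602e-13 / (4*pi*r^2)
psi = 9.3357e+11 * 1.37 * 1.602e-13 / (4*pi*9.1^2)
psi = 1.9690e-04 W/m^2

1.9690e-04


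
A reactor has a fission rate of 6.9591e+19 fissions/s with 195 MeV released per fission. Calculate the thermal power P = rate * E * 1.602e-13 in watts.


P = fission_rate * E_MeV * 1.602e-13
P = 6.9591e+19 * 195 * 1.602e-13
P = 2.1740e+09 W

2.1740e+09


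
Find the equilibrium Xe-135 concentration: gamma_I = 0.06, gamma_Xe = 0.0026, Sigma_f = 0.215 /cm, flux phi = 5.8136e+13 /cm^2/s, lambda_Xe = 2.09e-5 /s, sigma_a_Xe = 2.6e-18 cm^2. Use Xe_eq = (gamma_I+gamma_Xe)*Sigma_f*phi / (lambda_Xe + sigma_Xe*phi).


Xe_eq = (gamma_I + gamma_Xe) * Sigma_f * phi / (lambda_Xe + sigma_Xe * phi)
Numerator = (0.06 + 0.0026) * 0.215 * 5.8136e+13 = 7.824524e+11
Denominator = 2.09e-5 + 2.6e-18 * 5.8136e+13 = 1.720536e-04
Xe_eq = 7.824524e+11 / 1.720536e-04 = 4.5477e+15 /cm^3

4.5477e+15


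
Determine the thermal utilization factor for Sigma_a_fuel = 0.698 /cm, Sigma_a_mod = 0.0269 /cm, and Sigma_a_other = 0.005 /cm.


f = Sigma_a_fuel / (Sigma_a_fuel + Sigma_a_mod + Sigma_a_other)
f = 0.698 / (0.698 + 0.0269 + 0.005)
f = 0.95630

0.95630


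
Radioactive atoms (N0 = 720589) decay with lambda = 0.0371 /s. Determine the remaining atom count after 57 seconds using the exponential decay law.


N = N0 * exp(-lambda * t)
N = 720589 * exp(-0.0371 * 57)
N = 86953

86953


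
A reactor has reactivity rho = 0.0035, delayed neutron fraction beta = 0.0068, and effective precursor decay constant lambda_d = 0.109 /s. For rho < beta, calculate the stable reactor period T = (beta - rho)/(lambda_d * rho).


T = (beta - rho) / (lambda_d * rho)
T = (0.0068 - 0.0035) / (0.109 * 0.0035)
T = 8.6501 s

8.6501


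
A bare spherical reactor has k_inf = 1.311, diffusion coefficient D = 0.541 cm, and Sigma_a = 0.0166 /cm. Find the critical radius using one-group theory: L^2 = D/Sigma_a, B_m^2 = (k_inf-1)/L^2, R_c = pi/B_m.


L^2 = D / Sigma_a = 0.541 / 0.0166 = 32.59036 cm^2
B_m^2 = (k_inf - 1) / L^2 = (1.311 - 1) / 32.59036 = 0.009542699 /cm^2
For a bare sphere: B_g = pi/R, so R_c = pi / sqrt(B_m^2)
R_c = pi / sqrt(0.009542699) = 32.160 cm

32.160


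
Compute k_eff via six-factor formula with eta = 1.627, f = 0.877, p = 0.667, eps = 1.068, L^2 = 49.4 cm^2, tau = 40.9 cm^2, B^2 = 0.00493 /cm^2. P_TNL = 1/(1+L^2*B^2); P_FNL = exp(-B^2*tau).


k_inf = eta*f*p*eps = 1.627*0.877*0.667*1.068 = 1.016446
P_TNL = 1/(1 + L^2*B^2) = 1/(1 + 49.4*0.00493) = 0.8041546
P_FNL = exp(-B^2*tau) = exp(-0.00493*40.9) = 0.8173916
k_eff = k_inf * P_TNL * P_FNL = 1.016446 * 0.8041546 * 0.8173916
k_eff = 0.66812

0.66812


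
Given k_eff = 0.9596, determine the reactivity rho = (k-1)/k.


rho = (k_eff - 1) / k_eff
rho = (0.9596 - 1) / 0.9596
rho = -0.042101

-0.042101


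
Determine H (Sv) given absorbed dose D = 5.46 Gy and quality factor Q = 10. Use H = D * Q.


H = D * Q
H = 5.46 * 10
H = 54.600 Sv

54.600


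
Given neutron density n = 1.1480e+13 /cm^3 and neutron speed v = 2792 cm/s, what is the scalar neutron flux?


phi = n * v
phi = 1.1480e+13 * 2792
phi = 3.2052e+16 /cm^2/s

3.2052e+16


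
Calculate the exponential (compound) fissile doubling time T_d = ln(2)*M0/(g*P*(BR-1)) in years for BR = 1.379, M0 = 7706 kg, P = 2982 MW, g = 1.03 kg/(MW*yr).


Breeding gain G = BR - 1 = 1.379 - 1 = 0.379
Fissile production rate = g * P * G = 1.03 * 2982 * 0.379 = 1164.08334 kg/yr
T_d = ln(2) * M0 / (g * P * G)
T_d = ln(2) * 7706 / 1164.08334 = 4.5885 yr

4.5885


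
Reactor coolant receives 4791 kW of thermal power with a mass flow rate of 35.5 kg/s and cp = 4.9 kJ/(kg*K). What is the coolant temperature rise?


dT = Q / (m_dot * cp)
dT = 4791 / (35.5 * 4.9)
dT = 27.542 C

27.542


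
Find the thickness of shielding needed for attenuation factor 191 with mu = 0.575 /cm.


x = ln(factor) / mu
x = ln(191) / 0.575
x = 9.1344 cm

9.1344


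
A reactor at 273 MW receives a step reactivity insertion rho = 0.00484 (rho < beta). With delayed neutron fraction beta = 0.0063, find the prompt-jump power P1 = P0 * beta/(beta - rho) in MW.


P1/P0 = beta / (beta - rho)
P1/P0 = 0.0063 / (0.0063 - 0.00484) = 4.315068
P1 = 273 * 4.315068 = 1178.0 MW

1178.0


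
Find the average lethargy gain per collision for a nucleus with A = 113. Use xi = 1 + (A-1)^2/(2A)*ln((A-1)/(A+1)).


xi = 1 + (A-1)^2/(2A) * ln((A-1)/(A+1))
xi = 1 + (113-1)^2/(2*113) * ln((113-1)/(113 +1))
xi = 0.017595

0.017595


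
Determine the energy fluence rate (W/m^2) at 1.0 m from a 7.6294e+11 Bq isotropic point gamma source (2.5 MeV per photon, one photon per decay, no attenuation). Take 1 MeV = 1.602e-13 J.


psi = A * E * 1.602e-13 / (4*pi*r^2)
psi = 7.6294e+11 * 2.5 * 1.602e-13 / (4*pi*1.0^2)
psi = 0.024315 W/m^2

0.024315


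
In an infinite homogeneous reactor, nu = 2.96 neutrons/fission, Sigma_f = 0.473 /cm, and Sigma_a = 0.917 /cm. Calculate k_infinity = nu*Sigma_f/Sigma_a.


k_inf = nu * Sigma_f / Sigma_a
k_inf = 2.96 * 0.473 / 0.917
k_inf = 1.5268

1.5268


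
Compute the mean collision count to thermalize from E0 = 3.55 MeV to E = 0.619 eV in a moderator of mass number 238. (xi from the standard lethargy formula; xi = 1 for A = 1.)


xi = 1 + (A-1)^2/(2A)*ln((A-1)/(A+1)) = 0.008379872 (for A = 238)
n = ln(E0/E) / xi
n = ln(3.55e6 / 0.619) / 0.008379872
n = ln(5.735057e+06) / 0.008379872 = 1857.1

1857.1


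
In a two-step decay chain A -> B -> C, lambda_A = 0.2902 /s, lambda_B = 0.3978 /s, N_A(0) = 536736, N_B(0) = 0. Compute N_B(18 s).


N_B(t) = lambda_A * N_A0 / (lambda_B - lambda_A) * [exp(-lambda_A*t) - exp(-lambda_B*t)]
exp(-0.2902*18) = 0.005387898; exp(-0.3978*18) = 7.767438e-04
N_B = 0.2902 * 536736 / (0.3978 - 0.2902) * (0.005387898 - 7.767438e-04)
N_B = 6675.1

6675.1


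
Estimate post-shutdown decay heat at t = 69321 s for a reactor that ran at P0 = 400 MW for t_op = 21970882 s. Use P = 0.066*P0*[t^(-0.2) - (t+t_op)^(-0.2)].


P/P0 = 0.066 * [t^(-0.2) - (t + t_op)^(-0.2)]
P/P0 = 0.066 * [69321^(-0.2) - (69321 + 21970882)^(-0.2)]
P/P0 = 0.066 * [0.1076037 - 0.03399045] = 0.004858474
P = 400 * 0.004858474 = 1.9434 MW

1.9434


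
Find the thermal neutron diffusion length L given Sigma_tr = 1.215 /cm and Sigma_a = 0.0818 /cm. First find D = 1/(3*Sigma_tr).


D = 1 / (3 * Sigma_tr) = 1 / (3 * 1.215) = 0.2743484 cm
L = sqrt(D / Sigma_a)
L = sqrt(0.2743484 / 0.0818)
L = 1.8314 cm

1.8314


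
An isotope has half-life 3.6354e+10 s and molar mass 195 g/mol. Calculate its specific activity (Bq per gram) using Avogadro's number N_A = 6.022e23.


lambda = ln(2) / t_half = ln(2) / 3.6354e+10 = 1.906660e-11 /s
SA = lambda * N_A / M
SA = 1.906660e-11 * 6.022e23 / 195
SA = 5.8882e+10 Bq/g

5.8882e+10


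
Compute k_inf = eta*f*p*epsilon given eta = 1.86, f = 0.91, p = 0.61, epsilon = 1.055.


k_inf = eta * f * p * epsilon
k_inf = 1.86 * 0.91 * 0.61 * 1.055
k_inf = 1.0893

1.0893


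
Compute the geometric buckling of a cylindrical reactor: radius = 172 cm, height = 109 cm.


B^2 = (2.405/R)^2 + (pi/H)^2
B^2 = (2.405/172)^2 + (pi/109)^2
B^2 = 0.0010262 /cm^2

0.0010262


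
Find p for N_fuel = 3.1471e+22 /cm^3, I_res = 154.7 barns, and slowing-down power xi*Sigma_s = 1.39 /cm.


p = exp(-N * I * 1e-24 / (xi*Sigma_s))
p = exp(-3.1471e+22 * 154.7 * 1e-24 / 1.39)
p = 0.030120

0.030120


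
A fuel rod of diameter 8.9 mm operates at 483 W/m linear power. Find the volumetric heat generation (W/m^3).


r = D / 2 / 1000 = 8.9 / 2 / 1000 = 0.00445 m
q''' = q' / (pi * r^2)
q''' = 483 / (pi * 0.00445^2)
q''' = 7.7639e+06 W/m^3

7.7639e+06


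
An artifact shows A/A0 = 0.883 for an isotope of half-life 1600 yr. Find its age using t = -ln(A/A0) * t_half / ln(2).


lambda = ln(2) / t_half = ln(2) / 1600 = 4.332170e-04 /yr
t = -ln(A/A0) / lambda
t = -ln(0.883) / 4.332170e-04
t = 287.22 yr

287.22


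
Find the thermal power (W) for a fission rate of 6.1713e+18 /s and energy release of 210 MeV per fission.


P = fission_rate * E_MeV * 1.602e-13
P = 6.1713e+18 * 210 * 1.602e-13
P = 2.0761e+08 W

2.0761e+08


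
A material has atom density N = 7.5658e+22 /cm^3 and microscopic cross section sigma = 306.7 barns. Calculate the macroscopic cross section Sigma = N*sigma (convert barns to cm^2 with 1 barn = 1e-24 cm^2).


Sigma = N * sigma_barns * 1e-24
Sigma = 7.5658e+22 * 306.7 * 1e-24
Sigma = 23.204 /cm

23.204


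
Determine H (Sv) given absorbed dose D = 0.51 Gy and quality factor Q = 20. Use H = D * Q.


H = D * Q
H = 0.51 * 20
H = 10.200 Sv

10.200


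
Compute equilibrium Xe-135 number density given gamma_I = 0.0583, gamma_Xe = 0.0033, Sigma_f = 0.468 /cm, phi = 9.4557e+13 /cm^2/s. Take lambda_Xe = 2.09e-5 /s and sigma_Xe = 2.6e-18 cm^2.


Xe_eq = (gamma_I + gamma_Xe) * Sigma_f * phi / (lambda_Xe + sigma_Xe * phi)
Numerator = (0.0583 + 0.0033) * 0.468 * 9.4557e+13 = 2.725965e+12
Denominator = 2.09e-5 + 2.6e-18 * 9.4557e+13 = 2.667482e-04
Xe_eq = 2.725965e+12 / 2.667482e-04 = 1.0219e+16 /cm^3

1.0219e+16


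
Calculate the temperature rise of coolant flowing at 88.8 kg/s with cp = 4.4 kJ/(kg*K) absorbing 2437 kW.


dT = Q / (m_dot * cp)
dT = 2437 / (88.8 * 4.4)
dT = 6.2372 C

6.2372


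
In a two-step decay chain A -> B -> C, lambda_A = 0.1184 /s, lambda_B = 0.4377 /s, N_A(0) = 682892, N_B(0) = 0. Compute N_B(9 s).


N_B(t) = lambda_A * N_A0 / (lambda_B - lambda_A) * [exp(-lambda_A*t) - exp(-lambda_B*t)]
exp(-0.1184*9) = 0.3445211; exp(-0.4377*9) = 0.01946183
N_B = 0.1184 * 682892 / (0.4377 - 0.1184) * (0.3445211 - 0.01946183)
N_B = 82313

82313


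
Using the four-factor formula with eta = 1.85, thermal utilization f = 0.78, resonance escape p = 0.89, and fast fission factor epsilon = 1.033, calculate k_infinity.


k_inf = eta * f * p * epsilon
k_inf = 1.85 * 0.78 * 0.89 * 1.033
k_inf = 1.3267

1.3267


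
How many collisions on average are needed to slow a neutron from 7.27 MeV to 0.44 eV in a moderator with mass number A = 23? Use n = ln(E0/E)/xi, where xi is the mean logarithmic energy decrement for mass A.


xi = 1 + (A-1)^2/(2A)*ln((A-1)/(A+1)) = 0.08448899 (for A = 23)
n = ln(E0/E) / xi
n = ln(7.27e6 / 0.44) / 0.08448899
n = ln(1.652273e+07) / 0.08448899 = 196.71

196.71


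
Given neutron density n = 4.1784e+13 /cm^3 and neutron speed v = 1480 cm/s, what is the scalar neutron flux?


phi = n * v
phi = 4.1784e+13 * 1480
phi = 6.1840e+16 /cm^2/s

6.1840e+16


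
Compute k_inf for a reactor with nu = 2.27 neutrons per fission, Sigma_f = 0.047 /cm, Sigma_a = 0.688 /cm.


k_inf = nu * Sigma_f / Sigma_a
k_inf = 2.27 * 0.047 / 0.688
k_inf = 0.15507

0.15507


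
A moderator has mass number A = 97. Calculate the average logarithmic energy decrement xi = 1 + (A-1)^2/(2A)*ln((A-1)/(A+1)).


xi = 1 + (A-1)^2/(2A) * ln((A-1)/(A+1))
xi = 1 + (97-1)^2/(2*97) * ln((97-1)/(97 +1))
xi = 0.020478

0.020478


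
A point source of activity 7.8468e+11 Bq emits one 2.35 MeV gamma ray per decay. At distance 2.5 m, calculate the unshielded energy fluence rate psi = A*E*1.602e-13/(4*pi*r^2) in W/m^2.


psi = A * E * 1.602e-13 / (4*pi*r^2)
psi = 7.8468e+11 * 2.35 * 1.602e-13 / (4*pi*2.5^2)
psi = 0.0037613 W/m^2

0.0037613


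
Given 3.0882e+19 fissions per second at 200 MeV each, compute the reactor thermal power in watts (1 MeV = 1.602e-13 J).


P = fission_rate * E_MeV * 1.602e-13
P = 3.0882e+19 * 200 * 1.602e-13
P = 9.8946e+08 W

9.8946e+08


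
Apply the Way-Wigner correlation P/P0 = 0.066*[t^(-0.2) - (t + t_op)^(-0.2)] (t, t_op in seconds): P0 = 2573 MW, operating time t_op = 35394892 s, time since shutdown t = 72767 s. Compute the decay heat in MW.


P/P0 = 0.066 * [t^(-0.2) - (t + t_op)^(-0.2)]
P/P0 = 0.066 * [72767^(-0.2) - (72767 + 35394892)^(-0.2)]
P/P0 = 0.066 * [0.1065646 - 0.03090534] = 0.004993511
P = 2573 * 0.004993511 = 12.848 MW

12.848


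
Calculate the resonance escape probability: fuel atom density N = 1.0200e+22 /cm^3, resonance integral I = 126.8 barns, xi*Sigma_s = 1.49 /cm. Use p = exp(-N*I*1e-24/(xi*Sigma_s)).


p = exp(-N * I * 1e-24 / (xi*Sigma_s))
p = exp(-1.0200e+22 * 126.8 * 1e-24 / 1.49)
p = 0.41978

0.41978


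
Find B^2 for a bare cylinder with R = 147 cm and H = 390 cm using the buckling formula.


B^2 = (2.405/R)^2 + (pi/H)^2
B^2 = (2.405/147)^2 + (pi/390)^2
B^2 = 3.3256e-04 /cm^2

3.3256e-04


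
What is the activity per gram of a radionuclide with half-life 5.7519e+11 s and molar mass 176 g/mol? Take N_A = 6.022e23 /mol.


lambda = ln(2) / t_half = ln(2) / 5.7519e+11 = 1.205075e-12 /s
SA = lambda * N_A / M
SA = 1.205075e-12 * 6.022e23 / 176
SA = 4.1233e+09 Bq/g

4.1233e+09


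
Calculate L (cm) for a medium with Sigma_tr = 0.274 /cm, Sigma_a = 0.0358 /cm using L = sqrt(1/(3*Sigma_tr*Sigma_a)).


D = 1 / (3 * Sigma_tr) = 1 / (3 * 0.274) = 1.216545 cm
L = sqrt(D / Sigma_a)
L = sqrt(1.216545 / 0.0358)
L = 5.8294 cm

5.8294


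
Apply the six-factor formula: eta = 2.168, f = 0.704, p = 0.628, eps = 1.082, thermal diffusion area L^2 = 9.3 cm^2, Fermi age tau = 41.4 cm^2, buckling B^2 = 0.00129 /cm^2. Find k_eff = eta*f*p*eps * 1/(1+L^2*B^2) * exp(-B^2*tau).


k_inf = eta*f*p*eps = 2.168*0.704*0.628*1.082 = 1.037096
P_TNL = 1/(1 + L^2*B^2) = 1/(1 + 9.3*0.00129) = 0.9881452
P_FNL = exp(-B^2*tau) = exp(-0.00129*41.4) = 0.9479950
k_eff = k_inf * P_TNL * P_FNL = 1.037096 * 0.9881452 * 0.9479950
k_eff = 0.97151

0.97151


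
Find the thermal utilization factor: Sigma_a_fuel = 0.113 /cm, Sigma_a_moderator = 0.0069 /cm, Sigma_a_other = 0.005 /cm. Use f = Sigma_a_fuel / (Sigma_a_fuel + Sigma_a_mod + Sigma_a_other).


f = Sigma_a_fuel / (Sigma_a_fuel + Sigma_a_mod + Sigma_a_other)
f = 0.113 / (0.113 + 0.0069 + 0.005)
f = 0.90472

0.90472


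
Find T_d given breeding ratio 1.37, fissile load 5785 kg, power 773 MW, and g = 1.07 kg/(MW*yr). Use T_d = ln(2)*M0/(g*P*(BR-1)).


Breeding gain G = BR - 1 = 1.37 - 1 = 0.37
Fissile production rate = g * P * G = 1.07 * 773 * 0.37 = 306.0307 kg/yr
T_d = ln(2) * M0 / (g * P * G)
T_d = ln(2) * 5785 / 306.0307 = 13.103 yr

13.103


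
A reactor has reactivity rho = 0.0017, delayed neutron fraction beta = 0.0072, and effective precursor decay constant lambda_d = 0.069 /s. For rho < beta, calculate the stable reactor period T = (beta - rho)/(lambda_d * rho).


T = (beta - rho) / (lambda_d * rho)
T = (0.0072 - 0.0017) / (0.069 * 0.0017)
T = 46.888 s

46.888


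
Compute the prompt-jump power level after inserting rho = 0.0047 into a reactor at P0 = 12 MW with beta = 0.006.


P1/P0 = beta / (beta - rho)
P1/P0 = 0.006 / (0.006 - 0.0047) = 4.615385
P1 = 12 * 4.615385 = 55.385 MW

55.385


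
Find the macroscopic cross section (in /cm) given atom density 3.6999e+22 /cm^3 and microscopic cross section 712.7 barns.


Sigma = N * sigma_barns * 1e-24
Sigma = 3.6999e+22 * 712.7 * 1e-24
Sigma = 26.369 /cm

26.369


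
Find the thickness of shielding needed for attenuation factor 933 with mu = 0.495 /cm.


x = ln(factor) / mu
x = ln(933) / 0.495
x = 13.815 cm

13.815


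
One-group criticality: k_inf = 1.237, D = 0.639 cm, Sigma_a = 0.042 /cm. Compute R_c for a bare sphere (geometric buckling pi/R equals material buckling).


L^2 = D / Sigma_a = 0.639 / 0.042 = 15.21429 cm^2
B_m^2 = (k_inf - 1) / L^2 = (1.237 - 1) / 15.21429 = 0.01557746 /cm^2
For a bare sphere: B_g = pi/R, so R_c = pi / sqrt(B_m^2)
R_c = pi / sqrt(0.01557746) = 25.171 cm

25.171


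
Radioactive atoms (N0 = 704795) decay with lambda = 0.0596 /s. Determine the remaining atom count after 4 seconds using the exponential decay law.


N = N0 * exp(-lambda * t)
N = 704795 * exp(-0.0596 * 4)
N = 555299

555299


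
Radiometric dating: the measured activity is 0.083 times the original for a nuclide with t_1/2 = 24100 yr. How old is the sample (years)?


lambda = ln(2) / t_half = ln(2) / 24100 = 2.876129e-05 /yr
t = -ln(A/A0) / lambda
t = -ln(0.083) / 2.876129e-05
t = 86537 yr

86537


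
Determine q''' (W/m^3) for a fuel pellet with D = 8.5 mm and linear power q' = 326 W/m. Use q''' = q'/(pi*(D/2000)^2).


r = D / 2 / 1000 = 8.5 / 2 / 1000 = 0.00425 m
q''' = q' / (pi * r^2)
q''' = 326 / (pi * 0.00425^2)
q''' = 5.7450e+06 W/m^3

5.7450e+06


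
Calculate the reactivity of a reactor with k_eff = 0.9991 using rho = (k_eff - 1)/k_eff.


rho = (k_eff - 1) / k_eff
rho = (0.9991 - 1) / 0.9991
rho = -9.0081e-04

-9.0081e-04


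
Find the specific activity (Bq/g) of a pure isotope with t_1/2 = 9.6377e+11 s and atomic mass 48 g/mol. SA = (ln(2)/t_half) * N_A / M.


lambda = ln(2) / t_half = ln(2) / 9.6377e+11 = 7.192039e-13 /s
SA = lambda * N_A / M
SA = 7.192039e-13 * 6.022e23 / 48
SA = 9.0230e+09 Bq/g

9.0230e+09


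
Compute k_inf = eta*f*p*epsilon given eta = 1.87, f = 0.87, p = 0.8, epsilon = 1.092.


k_inf = eta * f * p * epsilon
k_inf = 1.87 * 0.87 * 0.8 * 1.092
k_inf = 1.4213

1.4213


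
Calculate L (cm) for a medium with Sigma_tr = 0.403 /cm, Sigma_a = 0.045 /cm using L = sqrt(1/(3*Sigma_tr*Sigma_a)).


D = 1 / (3 * Sigma_tr) = 1 / (3 * 0.403) = 0.8271299 cm
L = sqrt(D / Sigma_a)
L = sqrt(0.8271299 / 0.045)
L = 4.2873 cm

4.2873


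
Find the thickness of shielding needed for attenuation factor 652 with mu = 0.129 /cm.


x = ln(factor) / mu
x = ln(652) / 0.129
x = 50.233 cm

50.233


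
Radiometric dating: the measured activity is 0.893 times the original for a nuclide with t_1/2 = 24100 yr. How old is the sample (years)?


lambda = ln(2) / t_half = ln(2) / 24100 = 2.876129e-05 /yr
t = -ln(A/A0) / lambda
t = -ln(0.893) / 2.876129e-05
t = 3934.8 yr

3934.8


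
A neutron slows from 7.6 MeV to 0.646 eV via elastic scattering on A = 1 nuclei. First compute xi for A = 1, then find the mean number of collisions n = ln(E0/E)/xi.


xi = 1 + (A-1)^2/(2A)*ln((A-1)/(A+1)) = 1 (for A = 1)
n = ln(E0/E) / xi
n = ln(7.6e6 / 0.646) / 1
n = ln(1.176471e+07) / 1 = 16.281

16.281


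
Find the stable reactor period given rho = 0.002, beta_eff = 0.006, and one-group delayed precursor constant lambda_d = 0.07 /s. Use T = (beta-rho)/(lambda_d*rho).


T = (beta - rho) / (lambda_d * rho)
T = (0.006 - 0.002) / (0.07 * 0.002)
T = 28.571 s

28.571


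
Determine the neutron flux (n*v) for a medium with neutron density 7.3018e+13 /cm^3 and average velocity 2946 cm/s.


phi = n * v
phi = 7.3018e+13 * 2946
phi = 2.1511e+17 /cm^2/s

2.1511e+17


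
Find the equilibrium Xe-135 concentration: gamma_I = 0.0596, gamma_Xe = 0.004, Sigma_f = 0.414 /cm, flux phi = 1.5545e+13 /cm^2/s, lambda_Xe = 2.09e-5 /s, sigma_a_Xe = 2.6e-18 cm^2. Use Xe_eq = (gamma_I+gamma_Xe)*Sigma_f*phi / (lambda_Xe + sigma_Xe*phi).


Xe_eq = (gamma_I + gamma_Xe) * Sigma_f * phi / (lambda_Xe + sigma_Xe * phi)
Numerator = (0.0596 + 0.004) * 0.414 * 1.5545e+13 = 4.093061e+11
Denominator = 2.09e-5 + 2.6e-18 * 1.5545e+13 = 6.131700e-05
Xe_eq = 4.093061e+11 / 6.131700e-05 = 6.6752e+15 /cm^3

6.6752e+15


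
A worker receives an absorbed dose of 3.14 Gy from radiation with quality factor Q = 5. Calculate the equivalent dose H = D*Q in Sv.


H = D * Q
H = 3.14 * 5
H = 15.700 Sv

15.700


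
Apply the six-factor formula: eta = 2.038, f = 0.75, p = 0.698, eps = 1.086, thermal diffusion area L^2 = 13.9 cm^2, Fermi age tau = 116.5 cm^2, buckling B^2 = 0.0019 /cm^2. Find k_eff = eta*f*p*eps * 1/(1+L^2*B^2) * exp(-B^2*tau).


k_inf = eta*f*p*eps = 2.038*0.75*0.698*1.086 = 1.158646
P_TNL = 1/(1 + L^2*B^2) = 1/(1 + 13.9*0.0019) = 0.9742695
P_FNL = exp(-B^2*tau) = exp(-0.0019*116.5) = 0.8014361
k_eff = k_inf * P_TNL * P_FNL = 1.158646 * 0.9742695 * 0.8014361
k_eff = 0.90469

0.90469


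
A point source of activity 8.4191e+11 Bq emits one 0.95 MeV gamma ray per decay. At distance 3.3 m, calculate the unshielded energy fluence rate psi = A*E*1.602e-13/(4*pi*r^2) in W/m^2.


psi = A * E * 1.602e-13 / (4*pi*r^2)
psi = 8.4191e+11 * 0.95 * 1.602e-13 / (4*pi*3.3^2)
psi = 9.3630e-04 W/m^2

9.3630e-04


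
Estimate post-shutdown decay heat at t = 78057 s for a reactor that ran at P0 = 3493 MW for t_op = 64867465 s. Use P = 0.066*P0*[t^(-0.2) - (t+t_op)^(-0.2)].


P/P0 = 0.066 * [t^(-0.2) - (t + t_op)^(-0.2)]
P/P0 = 0.066 * [78057^(-0.2) - (78057 + 64867465)^(-0.2)]
P/P0 = 0.066 * [0.1050794 - 0.02738358] = 0.005127924
P = 3493 * 0.005127924 = 17.912 MW

17.912


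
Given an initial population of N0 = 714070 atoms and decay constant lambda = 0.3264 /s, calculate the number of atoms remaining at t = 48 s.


N = N0 * exp(-lambda * t)
N = 714070 * exp(-0.3264 * 48)
N = 0.11209

0.11209


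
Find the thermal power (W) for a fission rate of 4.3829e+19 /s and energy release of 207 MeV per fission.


P = fission_rate * E_MeV * 1.602e-13
P = 4.3829e+19 * 207 * 1.602e-13
P = 1.4534e+09 W

1.4534e+09


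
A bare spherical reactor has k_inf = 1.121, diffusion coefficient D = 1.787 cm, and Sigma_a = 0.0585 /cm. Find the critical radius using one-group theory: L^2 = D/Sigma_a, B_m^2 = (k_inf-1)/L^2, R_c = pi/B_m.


L^2 = D / Sigma_a = 1.787 / 0.0585 = 30.54701 cm^2
B_m^2 = (k_inf - 1) / L^2 = (1.121 - 1) / 30.54701 = 0.003961108 /cm^2
For a bare sphere: B_g = pi/R, so R_c = pi / sqrt(B_m^2)
R_c = pi / sqrt(0.003961108) = 49.916 cm

49.916


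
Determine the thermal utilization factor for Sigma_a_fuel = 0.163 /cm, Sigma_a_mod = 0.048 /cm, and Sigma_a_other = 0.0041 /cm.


f = Sigma_a_fuel / (Sigma_a_fuel + Sigma_a_mod + Sigma_a_other)
f = 0.163 / (0.163 + 0.048 + 0.0041)
f = 0.75779

0.75779


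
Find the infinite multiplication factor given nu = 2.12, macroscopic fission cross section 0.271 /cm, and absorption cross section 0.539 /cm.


k_inf = nu * Sigma_f / Sigma_a
k_inf = 2.12 * 0.271 / 0.539
k_inf = 1.0659

1.0659


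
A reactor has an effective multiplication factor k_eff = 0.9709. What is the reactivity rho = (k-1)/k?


rho = (k_eff - 1) / k_eff
rho = (0.9709 - 1) / 0.9709
rho = -0.029972

-0.029972


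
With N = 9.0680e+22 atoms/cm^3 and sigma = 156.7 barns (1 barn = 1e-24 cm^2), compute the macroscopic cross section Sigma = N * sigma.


Sigma = N * sigma_barns * 1e-24
Sigma = 9.0680e+22 * 156.7 * 1e-24
Sigma = 14.210 /cm

14.210


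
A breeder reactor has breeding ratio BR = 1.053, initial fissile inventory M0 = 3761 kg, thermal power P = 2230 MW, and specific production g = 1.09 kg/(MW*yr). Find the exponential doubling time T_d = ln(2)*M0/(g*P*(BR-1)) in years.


Breeding gain G = BR - 1 = 1.053 - 1 = 0.053
Fissile production rate = g * P * G = 1.09 * 2230 * 0.053 = 128.8271 kg/yr
T_d = ln(2) * M0 / (g * P * G)
T_d = ln(2) * 3761 / 128.8271 = 20.236 yr

20.236


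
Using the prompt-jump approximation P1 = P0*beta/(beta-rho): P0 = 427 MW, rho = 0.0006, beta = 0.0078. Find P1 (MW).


P1/P0 = beta / (beta - rho)
P1/P0 = 0.0078 / (0.0078 - 0.0006) = 1.083333
P1 = 427 * 1.083333 = 462.58 MW

462.58


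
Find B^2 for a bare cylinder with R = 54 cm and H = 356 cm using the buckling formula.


B^2 = (2.405/R)^2 + (pi/H)^2
B^2 = (2.405/54)^2 + (pi/356)^2
B^2 = 0.0020614 /cm^2

0.0020614


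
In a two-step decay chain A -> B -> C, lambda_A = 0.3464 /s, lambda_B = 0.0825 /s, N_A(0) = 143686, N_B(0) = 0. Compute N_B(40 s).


N_B(t) = lambda_A * N_A0 / (lambda_B - lambda_A) * [exp(-lambda_A*t) - exp(-lambda_B*t)]
exp(-0.3464*40) = 9.603193e-07; exp(-0.0825*40) = 0.03688317
N_B = 0.3464 * 143686 / (0.0825 - 0.3464) * (9.603193e-07 - 0.03688317)
N_B = 6956.2

6956.2


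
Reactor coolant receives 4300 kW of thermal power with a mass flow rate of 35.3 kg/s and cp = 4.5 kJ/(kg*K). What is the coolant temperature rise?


dT = Q / (m_dot * cp)
dT = 4300 / (35.3 * 4.5)
dT = 27.070 C

27.070


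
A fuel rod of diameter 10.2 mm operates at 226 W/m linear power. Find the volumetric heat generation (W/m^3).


r = D / 2 / 1000 = 10.2 / 2 / 1000 = 0.0051 m
q''' = q' / (pi * r^2)
q''' = 226 / (pi * 0.0051^2)
q''' = 2.7658e+06 W/m^3

2.7658e+06


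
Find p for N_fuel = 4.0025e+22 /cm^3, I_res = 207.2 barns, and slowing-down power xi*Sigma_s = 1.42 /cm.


p = exp(-N * I * 1e-24 / (xi*Sigma_s))
p = exp(-4.0025e+22 * 207.2 * 1e-24 / 1.42)
p = 0.0029081

0.0029081


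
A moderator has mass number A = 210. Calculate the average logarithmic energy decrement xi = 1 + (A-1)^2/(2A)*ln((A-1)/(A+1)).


xi = 1 + (A-1)^2/(2A) * ln((A-1)/(A+1))
xi = 1 + (210-1)^2/(2*210) * ln((210-1)/(210 +1))
xi = 0.0094936

0.0094936


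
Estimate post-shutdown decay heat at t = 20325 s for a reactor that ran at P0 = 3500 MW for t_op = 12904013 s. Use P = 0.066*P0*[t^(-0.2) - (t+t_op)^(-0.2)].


P/P0 = 0.066 * [t^(-0.2) - (t + t_op)^(-0.2)]
P/P0 = 0.066 * [20325^(-0.2) - (20325 + 12904013)^(-0.2)]
P/P0 = 0.066 * [0.1375289 - 0.03781972] = 0.006580806
P = 3500 * 0.006580806 = 23.033 MW

23.033


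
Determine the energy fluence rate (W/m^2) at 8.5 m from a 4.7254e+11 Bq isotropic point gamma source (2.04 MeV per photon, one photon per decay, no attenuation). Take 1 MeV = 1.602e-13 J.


psi = A * E * 1.602e-13 / (4*pi*r^2)
psi = 4.7254e+11 * 2.04 * 1.602e-13 / (4*pi*8.5^2)
psi = 1.7009e-04 W/m^2

1.7009e-04


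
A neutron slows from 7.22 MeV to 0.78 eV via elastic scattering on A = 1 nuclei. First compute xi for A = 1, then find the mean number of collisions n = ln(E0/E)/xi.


xi = 1 + (A-1)^2/(2A)*ln((A-1)/(A+1)) = 1 (for A = 1)
n = ln(E0/E) / xi
n = ln(7.22e6 / 0.78) / 1
n = ln(9.256410e+06) / 1 = 16.041

16.041


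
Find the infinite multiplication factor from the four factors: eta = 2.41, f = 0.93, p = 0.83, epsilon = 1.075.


k_inf = eta * f * p * epsilon
k_inf = 2.41 * 0.93 * 0.83 * 1.075
k_inf = 1.9998

1.9998


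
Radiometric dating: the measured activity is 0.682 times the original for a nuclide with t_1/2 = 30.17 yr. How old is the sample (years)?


lambda = ln(2) / t_half = ln(2) / 30.17 = 0.02297472 /yr
t = -ln(A/A0) / lambda
t = -ln(0.682) / 0.02297472
t = 16.659 yr

16.659


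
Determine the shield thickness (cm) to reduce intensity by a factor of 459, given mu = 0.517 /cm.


x = ln(factor) / mu
x = ln(459) / 0.517
x = 11.855 cm

11.855


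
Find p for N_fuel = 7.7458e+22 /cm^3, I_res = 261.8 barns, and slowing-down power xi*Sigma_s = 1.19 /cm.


p = exp(-N * I * 1e-24 / (xi*Sigma_s))
p = exp(-7.7458e+22 * 261.8 * 1e-24 / 1.19)
p = 3.9746e-08

3.9746e-08


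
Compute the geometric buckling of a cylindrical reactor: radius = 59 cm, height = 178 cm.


B^2 = (2.405/R)^2 + (pi/H)^2
B^2 = (2.405/59)^2 + (pi/178)^2
B^2 = 0.0019731 /cm^2

0.0019731


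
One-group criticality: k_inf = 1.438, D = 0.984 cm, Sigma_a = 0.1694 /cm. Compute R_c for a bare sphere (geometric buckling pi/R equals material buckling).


L^2 = D / Sigma_a = 0.984 / 0.1694 = 5.808737 cm^2
B_m^2 = (k_inf - 1) / L^2 = (1.438 - 1) / 5.808737 = 0.07540365 /cm^2
For a bare sphere: B_g = pi/R, so R_c = pi / sqrt(B_m^2)
R_c = pi / sqrt(0.07540365) = 11.441 cm

11.441


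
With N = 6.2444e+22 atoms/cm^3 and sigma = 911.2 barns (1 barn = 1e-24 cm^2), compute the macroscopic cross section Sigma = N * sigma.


Sigma = N * sigma_barns * 1e-24
Sigma = 6.2444e+22 * 911.2 * 1e-24
Sigma = 56.899 /cm

56.899


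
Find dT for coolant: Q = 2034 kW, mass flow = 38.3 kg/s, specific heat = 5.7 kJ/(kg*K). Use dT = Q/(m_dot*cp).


dT = Q / (m_dot * cp)
dT = 2034 / (38.3 * 5.7)
dT = 9.3170 C

9.3170


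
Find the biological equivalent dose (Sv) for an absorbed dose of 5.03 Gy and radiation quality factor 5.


H = D * Q
H = 5.03 * 5
H = 25.150 Sv

25.150


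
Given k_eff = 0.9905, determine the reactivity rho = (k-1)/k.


rho = (k_eff - 1) / k_eff
rho = (0.9905 - 1) / 0.9905
rho = -0.0095911

-0.0095911


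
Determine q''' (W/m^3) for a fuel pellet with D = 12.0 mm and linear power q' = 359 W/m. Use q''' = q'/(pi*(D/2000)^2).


r = D / 2 / 1000 = 12.0 / 2 / 1000 = 0.006 m
q''' = q' / (pi * r^2)
q''' = 359 / (pi * 0.006^2)
q''' = 3.1743e+06 W/m^3

3.1743e+06


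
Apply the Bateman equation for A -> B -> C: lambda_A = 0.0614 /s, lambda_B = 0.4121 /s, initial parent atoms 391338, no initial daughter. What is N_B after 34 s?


N_B(t) = lambda_A * N_A0 / (lambda_B - lambda_A) * [exp(-lambda_A*t) - exp(-lambda_B*t)]
exp(-0.0614*34) = 0.1239843; exp(-0.4121*34) = 8.221031e-07
N_B = 0.0614 * 391338 / (0.4121 - 0.0614) * (0.1239843 - 8.221031e-07)
N_B = 8494.7

8494.7


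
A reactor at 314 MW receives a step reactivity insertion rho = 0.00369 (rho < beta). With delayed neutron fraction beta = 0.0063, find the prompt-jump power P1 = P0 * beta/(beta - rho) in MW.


P1/P0 = beta / (beta - rho)
P1/P0 = 0.0063 / (0.0063 - 0.00369) = 2.413793
P1 = 314 * 2.413793 = 757.93 MW

757.93


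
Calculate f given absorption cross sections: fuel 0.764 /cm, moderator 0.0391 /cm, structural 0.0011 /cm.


f = Sigma_a_fuel / (Sigma_a_fuel + Sigma_a_mod + Sigma_a_other)
f = 0.764 / (0.764 + 0.0391 + 0.0011)
f = 0.95001

0.95001


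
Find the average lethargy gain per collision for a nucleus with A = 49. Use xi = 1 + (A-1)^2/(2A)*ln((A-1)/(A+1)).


xi = 1 + (A-1)^2/(2A) * ln((A-1)/(A+1))
xi = 1 + (49-1)^2/(2*49) * ln((49-1)/(49 +1))
xi = 0.040267

0.040267


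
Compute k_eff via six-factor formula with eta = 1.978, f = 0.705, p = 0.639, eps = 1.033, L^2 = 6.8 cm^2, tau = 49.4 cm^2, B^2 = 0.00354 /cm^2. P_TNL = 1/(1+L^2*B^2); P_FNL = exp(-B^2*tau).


k_inf = eta*f*p*eps = 1.978*0.705*0.639*1.033 = 0.9204847
P_TNL = 1/(1 + L^2*B^2) = 1/(1 + 6.8*0.00354) = 0.9764938
P_FNL = exp(-B^2*tau) = exp(-0.00354*49.4) = 0.8395611
k_eff = k_inf * P_TNL * P_FNL = 0.9204847 * 0.9764938 * 0.8395611
k_eff = 0.75464

0.75464


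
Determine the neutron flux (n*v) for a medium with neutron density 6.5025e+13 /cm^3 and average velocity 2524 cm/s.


phi = n * v
phi = 6.5025e+13 * 2524
phi = 1.6412e+17 /cm^2/s

1.6412e+17


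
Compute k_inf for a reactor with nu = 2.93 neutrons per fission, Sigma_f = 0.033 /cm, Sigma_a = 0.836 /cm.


k_inf = nu * Sigma_f / Sigma_a
k_inf = 2.93 * 0.033 / 0.836
k_inf = 0.11566

0.11566


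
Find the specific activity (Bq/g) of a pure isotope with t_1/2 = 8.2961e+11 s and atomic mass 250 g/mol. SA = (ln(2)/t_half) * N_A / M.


lambda = ln(2) / t_half = ln(2) / 8.2961e+11 = 8.355097e-13 /s
SA = lambda * N_A / M
SA = 8.355097e-13 * 6.022e23 / 250
SA = 2.0126e+09 Bq/g

2.0126e+09


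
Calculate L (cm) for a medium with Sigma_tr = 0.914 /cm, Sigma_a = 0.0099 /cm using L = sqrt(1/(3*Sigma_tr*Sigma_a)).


D = 1 / (3 * Sigma_tr) = 1 / (3 * 0.914) = 0.3646973 cm
L = sqrt(D / Sigma_a)
L = sqrt(0.3646973 / 0.0099)
L = 6.0694 cm

6.0694


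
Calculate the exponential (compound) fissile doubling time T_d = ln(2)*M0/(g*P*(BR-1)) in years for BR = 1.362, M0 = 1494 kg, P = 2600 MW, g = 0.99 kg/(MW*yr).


Breeding gain G = BR - 1 = 1.362 - 1 = 0.362
Fissile production rate = g * P * G = 0.99 * 2600 * 0.362 = 931.788 kg/yr
T_d = ln(2) * M0 / (g * P * G)
T_d = ln(2) * 1494 / 931.788 = 1.1114 yr

1.1114


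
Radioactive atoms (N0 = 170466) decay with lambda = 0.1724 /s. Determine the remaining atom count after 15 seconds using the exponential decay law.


N = N0 * exp(-lambda * t)
N = 170466 * exp(-0.1724 * 15)
N = 12840

12840


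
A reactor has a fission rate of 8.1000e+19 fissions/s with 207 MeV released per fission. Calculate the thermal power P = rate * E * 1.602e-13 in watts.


P = fission_rate * E_MeV * 1.602e-13
P = 8.1000e+19 * 207 * 1.602e-13
P = 2.6861e+09 W

2.6861e+09


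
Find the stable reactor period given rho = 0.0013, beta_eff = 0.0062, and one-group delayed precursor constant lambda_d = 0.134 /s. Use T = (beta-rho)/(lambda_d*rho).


T = (beta - rho) / (lambda_d * rho)
T = (0.0062 - 0.0013) / (0.134 * 0.0013)
T = 28.129 s

28.129


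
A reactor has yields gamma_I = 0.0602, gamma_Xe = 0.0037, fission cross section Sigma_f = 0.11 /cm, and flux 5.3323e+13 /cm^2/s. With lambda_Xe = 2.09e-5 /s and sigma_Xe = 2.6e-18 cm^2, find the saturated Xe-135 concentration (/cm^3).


Xe_eq = (gamma_I + gamma_Xe) * Sigma_f * phi / (lambda_Xe + sigma_Xe * phi)
Numerator = (0.0602 + 0.0037) * 0.11 * 5.3323e+13 = 3.748074e+11
Denominator = 2.09e-5 + 2.6e-18 * 5.3323e+13 = 1.595398e-04
Xe_eq = 3.748074e+11 / 1.595398e-04 = 2.3493e+15 /cm^3

2.3493e+15


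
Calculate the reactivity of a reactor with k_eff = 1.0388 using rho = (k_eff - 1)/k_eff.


rho = (k_eff - 1) / k_eff
rho = (1.0388 - 1) / 1.0388
rho = 0.037351

0.037351


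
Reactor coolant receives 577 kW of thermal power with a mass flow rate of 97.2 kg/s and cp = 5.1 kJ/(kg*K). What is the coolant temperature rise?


dT = Q / (m_dot * cp)
dT = 577 / (97.2 * 5.1)
dT = 1.1640 C

1.1640


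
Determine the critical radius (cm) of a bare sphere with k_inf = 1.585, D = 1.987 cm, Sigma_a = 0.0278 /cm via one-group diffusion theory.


L^2 = D / Sigma_a = 1.987 / 0.0278 = 71.47482 cm^2
B_m^2 = (k_inf - 1) / L^2 = (1.585 - 1) / 71.47482 = 0.008184701 /cm^2
For a bare sphere: B_g = pi/R, so R_c = pi / sqrt(B_m^2)
R_c = pi / sqrt(0.008184701) = 34.725 cm

34.725
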